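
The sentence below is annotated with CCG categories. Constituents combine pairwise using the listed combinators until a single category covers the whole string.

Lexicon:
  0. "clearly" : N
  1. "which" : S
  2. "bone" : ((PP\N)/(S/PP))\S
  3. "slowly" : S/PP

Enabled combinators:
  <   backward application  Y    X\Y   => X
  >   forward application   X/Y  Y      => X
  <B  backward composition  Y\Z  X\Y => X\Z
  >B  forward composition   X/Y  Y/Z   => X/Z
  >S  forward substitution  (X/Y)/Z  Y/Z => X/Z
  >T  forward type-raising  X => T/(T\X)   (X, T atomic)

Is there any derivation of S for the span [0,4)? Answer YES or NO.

NO

N S ((PP\N)/(S/PP))\S S/PP
CKY chart[0,4] = {N/(N\PP), NP/(NP\PP), PP, PP/(PP\PP), S/(S\PP)}; S ∉ chart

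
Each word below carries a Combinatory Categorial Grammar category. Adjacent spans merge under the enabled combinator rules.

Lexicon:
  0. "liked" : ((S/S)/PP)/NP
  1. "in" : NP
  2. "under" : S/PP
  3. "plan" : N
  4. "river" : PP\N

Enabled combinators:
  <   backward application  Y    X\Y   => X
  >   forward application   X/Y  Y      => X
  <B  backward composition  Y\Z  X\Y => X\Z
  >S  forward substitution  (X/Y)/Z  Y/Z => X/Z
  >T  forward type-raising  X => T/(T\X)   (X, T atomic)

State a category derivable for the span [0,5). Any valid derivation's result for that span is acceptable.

[0,5] S   >
  [0,3] S/PP   >S
    [0,2] (S/S)/PP   >
      [0,1] "liked" : ((S/S)/PP)/NP
      [1,2] "in" : NP
    [2,3] "under" : S/PP
  [3,5] PP   >
    [3,4] PP/(PP\N)   >T
      [3,4] "plan" : N
    [4,5] "river" : PP\N

S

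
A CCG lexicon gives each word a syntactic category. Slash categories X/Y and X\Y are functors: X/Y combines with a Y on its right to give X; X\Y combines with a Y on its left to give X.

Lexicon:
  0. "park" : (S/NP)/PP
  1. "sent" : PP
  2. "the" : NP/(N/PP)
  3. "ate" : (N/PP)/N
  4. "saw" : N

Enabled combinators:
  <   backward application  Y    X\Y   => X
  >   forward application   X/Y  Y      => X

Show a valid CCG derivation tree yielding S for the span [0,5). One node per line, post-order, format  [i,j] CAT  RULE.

[0,5] S   >
  [0,2] S/NP   >
    [0,1] "park" : (S/NP)/PP
    [1,2] "sent" : PP
  [2,5] NP   >
    [2,3] "the" : NP/(N/PP)
    [3,5] N/PP   >
      [3,4] "ate" : (N/PP)/N
      [4,5] "saw" : N

[0,1] (S/NP)/PP  lex  "park"
[1,2] PP  lex  "sent"
[0,2] S/NP  >  k=1
[2,3] NP/(N/PP)  lex  "the"
[3,4] (N/PP)/N  lex  "ate"
[4,5] N  lex  "saw"
[3,5] N/PP  >  k=4
[2,5] NP  >  k=3
[0,5] S  >  k=2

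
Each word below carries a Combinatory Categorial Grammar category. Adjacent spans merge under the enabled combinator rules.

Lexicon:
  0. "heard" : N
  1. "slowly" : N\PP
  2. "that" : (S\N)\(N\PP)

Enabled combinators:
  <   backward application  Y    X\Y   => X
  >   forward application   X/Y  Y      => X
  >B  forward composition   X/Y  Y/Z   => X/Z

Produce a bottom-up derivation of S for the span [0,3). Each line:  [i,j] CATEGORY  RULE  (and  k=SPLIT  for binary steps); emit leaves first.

[0,1] N  lex  "heard"
[1,2] N\PP  lex  "slowly"
[2,3] (S\N)\(N\PP)  lex  "that"
[1,3] S\N  <  k=2
[0,3] S  <  k=1

[0,3] S   <
  [0,1] "heard" : N
  [1,3] S\N   <
    [1,2] "slowly" : N\PP
    [2,3] "that" : (S\N)\(N\PP)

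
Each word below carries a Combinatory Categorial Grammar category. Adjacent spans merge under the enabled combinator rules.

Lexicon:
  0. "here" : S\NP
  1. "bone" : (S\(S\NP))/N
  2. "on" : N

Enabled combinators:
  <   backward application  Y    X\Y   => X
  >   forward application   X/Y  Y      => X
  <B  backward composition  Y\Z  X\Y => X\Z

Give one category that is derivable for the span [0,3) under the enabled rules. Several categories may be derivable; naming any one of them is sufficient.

S

[0,3] S   <
  [0,1] "here" : S\NP
  [1,3] S\(S\NP)   >
    [1,2] "bone" : (S\(S\NP))/N
    [2,3] "on" : N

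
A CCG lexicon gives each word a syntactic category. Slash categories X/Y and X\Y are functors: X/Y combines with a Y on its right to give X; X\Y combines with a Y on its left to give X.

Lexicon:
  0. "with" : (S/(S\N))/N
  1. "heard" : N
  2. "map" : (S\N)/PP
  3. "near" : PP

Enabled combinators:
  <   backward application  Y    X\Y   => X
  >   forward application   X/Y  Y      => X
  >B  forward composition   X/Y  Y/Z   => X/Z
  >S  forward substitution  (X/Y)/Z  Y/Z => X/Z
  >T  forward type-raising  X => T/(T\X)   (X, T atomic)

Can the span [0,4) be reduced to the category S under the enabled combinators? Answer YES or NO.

[0,4] S   >
  [0,2] S/(S\N)   >
    [0,1] "with" : (S/(S\N))/N
    [1,2] "heard" : N
  [2,4] S\N   >
    [2,3] "map" : (S\N)/PP
    [3,4] "near" : PP

YES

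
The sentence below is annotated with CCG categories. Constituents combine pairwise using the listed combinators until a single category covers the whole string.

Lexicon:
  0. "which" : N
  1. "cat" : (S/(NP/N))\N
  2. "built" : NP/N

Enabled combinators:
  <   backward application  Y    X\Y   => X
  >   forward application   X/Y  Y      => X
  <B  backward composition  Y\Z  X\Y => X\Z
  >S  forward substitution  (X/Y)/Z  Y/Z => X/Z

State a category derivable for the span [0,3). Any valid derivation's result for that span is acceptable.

[0,3] S   >
  [0,2] S/(NP/N)   <
    [0,1] "which" : N
    [1,2] "cat" : (S/(NP/N))\N
  [2,3] "built" : NP/N

S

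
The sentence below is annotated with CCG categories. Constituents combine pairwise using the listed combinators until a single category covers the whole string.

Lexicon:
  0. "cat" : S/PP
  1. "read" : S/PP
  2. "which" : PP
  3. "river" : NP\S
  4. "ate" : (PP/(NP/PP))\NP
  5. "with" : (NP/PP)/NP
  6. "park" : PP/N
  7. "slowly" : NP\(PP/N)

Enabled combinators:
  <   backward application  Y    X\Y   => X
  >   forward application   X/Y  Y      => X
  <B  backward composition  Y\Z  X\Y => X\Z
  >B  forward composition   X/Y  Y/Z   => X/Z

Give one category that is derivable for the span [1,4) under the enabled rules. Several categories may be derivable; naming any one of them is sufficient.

[0,8] S   >
  [0,1] "cat" : S/PP
  [1,8] PP   >
    [1,5] PP/(NP/PP)   <
      [1,4] NP   <
        [1,3] S   >
          [1,2] "read" : S/PP
          [2,3] "which" : PP
        [3,4] "river" : NP\S
      [4,5] "ate" : (PP/(NP/PP))\NP
    [5,8] NP/PP   >
      [5,6] "with" : (NP/PP)/NP
      [6,8] NP   <
        [6,7] "park" : PP/N
        [7,8] "slowly" : NP\(PP/N)

NP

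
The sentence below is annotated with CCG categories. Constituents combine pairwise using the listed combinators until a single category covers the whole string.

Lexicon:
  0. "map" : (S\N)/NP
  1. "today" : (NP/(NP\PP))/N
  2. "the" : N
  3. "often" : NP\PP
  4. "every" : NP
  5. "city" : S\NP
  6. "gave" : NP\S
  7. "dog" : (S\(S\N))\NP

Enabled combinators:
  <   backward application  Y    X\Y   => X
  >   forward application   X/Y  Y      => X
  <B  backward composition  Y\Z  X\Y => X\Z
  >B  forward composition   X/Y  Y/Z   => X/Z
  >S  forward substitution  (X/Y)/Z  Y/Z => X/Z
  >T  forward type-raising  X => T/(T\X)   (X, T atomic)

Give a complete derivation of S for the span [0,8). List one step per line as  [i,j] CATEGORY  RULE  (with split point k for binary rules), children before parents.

[0,8] S   <
  [0,4] S\N   >
    [0,1] "map" : (S\N)/NP
    [1,4] NP   >
      [1,3] NP/(NP\PP)   >
        [1,2] "today" : (NP/(NP\PP))/N
        [2,3] "the" : N
      [3,4] "often" : NP\PP
  [4,8] S\(S\N)   <
    [4,7] NP   <
      [4,6] S   <
        [4,5] "every" : NP
        [5,6] "city" : S\NP
      [6,7] "gave" : NP\S
    [7,8] "dog" : (S\(S\N))\NP

[0,1] (S\N)/NP  lex  "map"
[1,2] (NP/(NP\PP))/N  lex  "today"
[2,3] N  lex  "the"
[1,3] NP/(NP\PP)  >  k=2
[3,4] NP\PP  lex  "often"
[1,4] NP  >  k=3
[0,4] S\N  >  k=1
[4,5] NP  lex  "every"
[5,6] S\NP  lex  "city"
[4,6] S  <  k=5
[6,7] NP\S  lex  "gave"
[4,7] NP  <  k=6
[7,8] (S\(S\N))\NP  lex  "dog"
[4,8] S\(S\N)  <  k=7
[0,8] S  <  k=4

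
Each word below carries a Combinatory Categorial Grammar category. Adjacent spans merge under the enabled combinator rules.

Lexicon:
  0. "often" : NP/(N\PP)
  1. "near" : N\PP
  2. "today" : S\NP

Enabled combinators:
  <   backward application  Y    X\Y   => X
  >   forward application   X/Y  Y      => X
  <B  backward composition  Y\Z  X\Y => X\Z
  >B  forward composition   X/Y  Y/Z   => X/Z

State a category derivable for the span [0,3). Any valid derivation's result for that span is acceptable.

S

[0,3] S   <
  [0,2] NP   >
    [0,1] "often" : NP/(N\PP)
    [1,2] "near" : N\PP
  [2,3] "today" : S\NP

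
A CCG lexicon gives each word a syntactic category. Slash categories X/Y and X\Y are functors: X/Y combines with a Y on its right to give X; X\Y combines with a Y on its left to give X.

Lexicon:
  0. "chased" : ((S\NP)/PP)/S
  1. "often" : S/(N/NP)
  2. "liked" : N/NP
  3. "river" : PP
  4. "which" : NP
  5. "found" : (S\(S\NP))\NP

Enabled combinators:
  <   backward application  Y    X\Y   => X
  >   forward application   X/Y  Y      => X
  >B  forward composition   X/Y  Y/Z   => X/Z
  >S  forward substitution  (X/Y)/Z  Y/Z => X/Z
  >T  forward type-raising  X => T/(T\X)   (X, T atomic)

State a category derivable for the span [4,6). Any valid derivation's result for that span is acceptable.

[0,6] S   <
  [0,4] S\NP   >
    [0,3] (S\NP)/PP   >
      [0,1] "chased" : ((S\NP)/PP)/S
      [1,3] S   >
        [1,2] "often" : S/(N/NP)
        [2,3] "liked" : N/NP
    [3,4] "river" : PP
  [4,6] S\(S\NP)   <
    [4,5] "which" : NP
    [5,6] "found" : (S\(S\NP))\NP

S\(S\NP)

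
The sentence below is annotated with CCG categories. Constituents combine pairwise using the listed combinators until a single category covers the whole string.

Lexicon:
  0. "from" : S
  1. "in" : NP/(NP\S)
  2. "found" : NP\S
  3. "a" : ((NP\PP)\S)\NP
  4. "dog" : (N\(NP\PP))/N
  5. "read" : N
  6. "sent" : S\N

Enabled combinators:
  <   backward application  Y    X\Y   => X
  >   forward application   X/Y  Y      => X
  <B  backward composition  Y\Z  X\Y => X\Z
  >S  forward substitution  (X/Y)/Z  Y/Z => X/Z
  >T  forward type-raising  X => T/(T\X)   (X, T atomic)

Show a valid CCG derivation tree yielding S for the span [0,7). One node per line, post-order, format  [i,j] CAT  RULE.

[0,7] S   <
  [0,6] N   <
    [0,1] "from" : S
    [1,6] N\S   <B
      [1,4] (NP\PP)\S   <
        [1,3] NP   >
          [1,2] "in" : NP/(NP\S)
          [2,3] "found" : NP\S
        [3,4] "a" : ((NP\PP)\S)\NP
      [4,6] N\(NP\PP)   >
        [4,5] "dog" : (N\(NP\PP))/N
        [5,6] "read" : N
  [6,7] "sent" : S\N

[0,1] S  lex  "from"
[1,2] NP/(NP\S)  lex  "in"
[2,3] NP\S  lex  "found"
[1,3] NP  >  k=2
[3,4] ((NP\PP)\S)\NP  lex  "a"
[1,4] (NP\PP)\S  <  k=3
[4,5] (N\(NP\PP))/N  lex  "dog"
[5,6] N  lex  "read"
[4,6] N\(NP\PP)  >  k=5
[1,6] N\S  <B  k=4
[0,6] N  <  k=1
[6,7] S\N  lex  "sent"
[0,7] S  <  k=6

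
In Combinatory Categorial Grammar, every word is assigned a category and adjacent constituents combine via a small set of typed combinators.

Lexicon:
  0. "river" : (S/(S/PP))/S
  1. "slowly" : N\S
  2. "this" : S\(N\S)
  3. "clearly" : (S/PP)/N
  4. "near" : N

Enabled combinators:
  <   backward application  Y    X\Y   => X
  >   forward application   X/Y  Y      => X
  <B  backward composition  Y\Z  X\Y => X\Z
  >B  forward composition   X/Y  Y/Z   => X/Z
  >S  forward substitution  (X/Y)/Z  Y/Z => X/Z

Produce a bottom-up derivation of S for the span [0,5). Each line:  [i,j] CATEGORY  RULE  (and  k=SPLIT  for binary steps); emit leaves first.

[0,1] (S/(S/PP))/S  lex  "river"
[1,2] N\S  lex  "slowly"
[2,3] S\(N\S)  lex  "this"
[1,3] S  <  k=2
[0,3] S/(S/PP)  >  k=1
[3,4] (S/PP)/N  lex  "clearly"
[4,5] N  lex  "near"
[3,5] S/PP  >  k=4
[0,5] S  >  k=3

[0,5] S   >
  [0,3] S/(S/PP)   >
    [0,1] "river" : (S/(S/PP))/S
    [1,3] S   <
      [1,2] "slowly" : N\S
      [2,3] "this" : S\(N\S)
  [3,5] S/PP   >
    [3,4] "clearly" : (S/PP)/N
    [4,5] "near" : N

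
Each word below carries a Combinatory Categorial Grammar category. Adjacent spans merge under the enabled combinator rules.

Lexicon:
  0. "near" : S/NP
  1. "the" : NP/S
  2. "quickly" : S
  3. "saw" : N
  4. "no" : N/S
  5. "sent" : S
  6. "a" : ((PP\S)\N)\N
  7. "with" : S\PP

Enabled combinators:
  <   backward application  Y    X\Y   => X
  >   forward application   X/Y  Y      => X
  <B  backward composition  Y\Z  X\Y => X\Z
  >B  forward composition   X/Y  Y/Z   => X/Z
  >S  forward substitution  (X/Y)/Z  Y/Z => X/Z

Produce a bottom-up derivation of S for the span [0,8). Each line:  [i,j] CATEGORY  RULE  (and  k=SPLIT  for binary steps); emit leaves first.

[0,1] S/NP  lex  "near"
[1,2] NP/S  lex  "the"
[2,3] S  lex  "quickly"
[1,3] NP  >  k=2
[0,3] S  >  k=1
[3,4] N  lex  "saw"
[4,5] N/S  lex  "no"
[5,6] S  lex  "sent"
[4,6] N  >  k=5
[6,7] ((PP\S)\N)\N  lex  "a"
[4,7] (PP\S)\N  <  k=6
[3,7] PP\S  <  k=4
[0,7] PP  <  k=3
[7,8] S\PP  lex  "with"
[0,8] S  <  k=7

[0,8] S   <
  [0,7] PP   <
    [0,3] S   >
      [0,1] "near" : S/NP
      [1,3] NP   >
        [1,2] "the" : NP/S
        [2,3] "quickly" : S
    [3,7] PP\S   <
      [3,4] "saw" : N
      [4,7] (PP\S)\N   <
        [4,6] N   >
          [4,5] "no" : N/S
          [5,6] "sent" : S
        [6,7] "a" : ((PP\S)\N)\N
  [7,8] "with" : S\PP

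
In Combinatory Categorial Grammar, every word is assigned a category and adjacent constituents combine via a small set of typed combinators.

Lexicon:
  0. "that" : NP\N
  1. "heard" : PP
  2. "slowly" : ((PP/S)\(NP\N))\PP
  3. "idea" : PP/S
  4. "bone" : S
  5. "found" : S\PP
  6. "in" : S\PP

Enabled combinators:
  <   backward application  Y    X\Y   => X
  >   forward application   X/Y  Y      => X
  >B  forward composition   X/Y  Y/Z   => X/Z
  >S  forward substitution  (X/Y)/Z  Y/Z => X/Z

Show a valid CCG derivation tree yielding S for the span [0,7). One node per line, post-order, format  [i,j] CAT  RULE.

[0,1] NP\N  lex  "that"
[1,2] PP  lex  "heard"
[2,3] ((PP/S)\(NP\N))\PP  lex  "slowly"
[1,3] (PP/S)\(NP\N)  <  k=2
[0,3] PP/S  <  k=1
[3,4] PP/S  lex  "idea"
[4,5] S  lex  "bone"
[3,5] PP  >  k=4
[5,6] S\PP  lex  "found"
[3,6] S  <  k=5
[0,6] PP  >  k=3
[6,7] S\PP  lex  "in"
[0,7] S  <  k=6

[0,7] S   <
  [0,6] PP   >
    [0,3] PP/S   <
      [0,1] "that" : NP\N
      [1,3] (PP/S)\(NP\N)   <
        [1,2] "heard" : PP
        [2,3] "slowly" : ((PP/S)\(NP\N))\PP
    [3,6] S   <
      [3,5] PP   >
        [3,4] "idea" : PP/S
        [4,5] "bone" : S
      [5,6] "found" : S\PP
  [6,7] "in" : S\PP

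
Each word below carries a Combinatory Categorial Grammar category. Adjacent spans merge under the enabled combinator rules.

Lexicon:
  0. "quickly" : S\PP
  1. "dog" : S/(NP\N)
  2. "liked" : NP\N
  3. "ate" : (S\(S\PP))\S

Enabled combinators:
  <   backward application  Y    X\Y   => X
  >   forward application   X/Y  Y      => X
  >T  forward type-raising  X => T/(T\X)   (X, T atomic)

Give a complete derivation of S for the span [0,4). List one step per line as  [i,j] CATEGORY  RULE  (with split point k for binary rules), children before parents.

[0,4] S   <
  [0,1] "quickly" : S\PP
  [1,4] S\(S\PP)   <
    [1,3] S   >
      [1,2] "dog" : S/(NP\N)
      [2,3] "liked" : NP\N
    [3,4] "ate" : (S\(S\PP))\S

[0,1] S\PP  lex  "quickly"
[1,2] S/(NP\N)  lex  "dog"
[2,3] NP\N  lex  "liked"
[1,3] S  >  k=2
[3,4] (S\(S\PP))\S  lex  "ate"
[1,4] S\(S\PP)  <  k=3
[0,4] S  <  k=1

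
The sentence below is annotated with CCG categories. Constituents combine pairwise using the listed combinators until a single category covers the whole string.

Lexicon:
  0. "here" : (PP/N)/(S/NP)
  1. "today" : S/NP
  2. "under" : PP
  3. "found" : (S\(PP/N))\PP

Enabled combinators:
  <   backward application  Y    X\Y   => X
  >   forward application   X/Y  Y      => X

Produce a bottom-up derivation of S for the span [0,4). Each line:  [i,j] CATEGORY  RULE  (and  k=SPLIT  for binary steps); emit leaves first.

[0,4] S   <
  [0,2] PP/N   >
    [0,1] "here" : (PP/N)/(S/NP)
    [1,2] "today" : S/NP
  [2,4] S\(PP/N)   <
    [2,3] "under" : PP
    [3,4] "found" : (S\(PP/N))\PP

[0,1] (PP/N)/(S/NP)  lex  "here"
[1,2] S/NP  lex  "today"
[0,2] PP/N  >  k=1
[2,3] PP  lex  "under"
[3,4] (S\(PP/N))\PP  lex  "found"
[2,4] S\(PP/N)  <  k=3
[0,4] S  <  k=2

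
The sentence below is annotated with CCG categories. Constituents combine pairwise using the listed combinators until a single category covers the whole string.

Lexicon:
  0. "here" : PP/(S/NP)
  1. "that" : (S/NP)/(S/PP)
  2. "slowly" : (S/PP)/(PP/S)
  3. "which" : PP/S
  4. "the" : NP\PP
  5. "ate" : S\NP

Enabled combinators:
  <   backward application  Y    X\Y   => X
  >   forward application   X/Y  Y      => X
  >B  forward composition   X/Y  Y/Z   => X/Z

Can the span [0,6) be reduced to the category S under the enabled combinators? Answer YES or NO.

[0,6] S   <
  [0,5] NP   <
    [0,4] PP   >
      [0,1] "here" : PP/(S/NP)
      [1,4] S/NP   >
        [1,2] "that" : (S/NP)/(S/PP)
        [2,4] S/PP   >
          [2,3] "slowly" : (S/PP)/(PP/S)
          [3,4] "which" : PP/S
    [4,5] "the" : NP\PP
  [5,6] "ate" : S\NP

YES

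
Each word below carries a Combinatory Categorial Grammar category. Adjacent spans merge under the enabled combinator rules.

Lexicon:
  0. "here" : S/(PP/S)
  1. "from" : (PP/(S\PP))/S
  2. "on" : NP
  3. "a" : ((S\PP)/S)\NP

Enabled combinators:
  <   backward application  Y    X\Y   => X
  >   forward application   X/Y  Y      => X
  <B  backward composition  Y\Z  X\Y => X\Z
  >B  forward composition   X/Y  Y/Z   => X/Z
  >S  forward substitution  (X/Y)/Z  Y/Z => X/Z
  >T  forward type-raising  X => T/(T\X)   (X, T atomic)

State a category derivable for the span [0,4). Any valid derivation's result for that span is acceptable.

[0,4] S   >
  [0,1] "here" : S/(PP/S)
  [1,4] PP/S   >S
    [1,2] "from" : (PP/(S\PP))/S
    [2,4] (S\PP)/S   <
      [2,3] "on" : NP
      [3,4] "a" : ((S\PP)/S)\NP

S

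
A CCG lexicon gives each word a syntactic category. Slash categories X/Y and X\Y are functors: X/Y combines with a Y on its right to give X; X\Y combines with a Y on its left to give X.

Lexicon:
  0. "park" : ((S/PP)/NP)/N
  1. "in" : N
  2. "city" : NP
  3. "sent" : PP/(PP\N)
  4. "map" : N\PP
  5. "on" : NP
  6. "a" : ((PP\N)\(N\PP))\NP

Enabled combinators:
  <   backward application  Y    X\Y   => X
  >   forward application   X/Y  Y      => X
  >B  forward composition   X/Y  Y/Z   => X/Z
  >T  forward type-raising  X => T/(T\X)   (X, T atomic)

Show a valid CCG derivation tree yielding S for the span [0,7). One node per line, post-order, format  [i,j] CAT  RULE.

[0,1] ((S/PP)/NP)/N  lex  "park"
[1,2] N  lex  "in"
[0,2] (S/PP)/NP  >  k=1
[2,3] NP  lex  "city"
[0,3] S/PP  >  k=2
[3,4] PP/(PP\N)  lex  "sent"
[4,5] N\PP  lex  "map"
[5,6] NP  lex  "on"
[6,7] ((PP\N)\(N\PP))\NP  lex  "a"
[5,7] (PP\N)\(N\PP)  <  k=6
[4,7] PP\N  <  k=5
[3,7] PP  >  k=4
[0,7] S  >  k=3

[0,7] S   >
  [0,3] S/PP   >
    [0,2] (S/PP)/NP   >
      [0,1] "park" : ((S/PP)/NP)/N
      [1,2] "in" : N
    [2,3] "city" : NP
  [3,7] PP   >
    [3,4] "sent" : PP/(PP\N)
    [4,7] PP\N   <
      [4,5] "map" : N\PP
      [5,7] (PP\N)\(N\PP)   <
        [5,6] "on" : NP
        [6,7] "a" : ((PP\N)\(N\PP))\NP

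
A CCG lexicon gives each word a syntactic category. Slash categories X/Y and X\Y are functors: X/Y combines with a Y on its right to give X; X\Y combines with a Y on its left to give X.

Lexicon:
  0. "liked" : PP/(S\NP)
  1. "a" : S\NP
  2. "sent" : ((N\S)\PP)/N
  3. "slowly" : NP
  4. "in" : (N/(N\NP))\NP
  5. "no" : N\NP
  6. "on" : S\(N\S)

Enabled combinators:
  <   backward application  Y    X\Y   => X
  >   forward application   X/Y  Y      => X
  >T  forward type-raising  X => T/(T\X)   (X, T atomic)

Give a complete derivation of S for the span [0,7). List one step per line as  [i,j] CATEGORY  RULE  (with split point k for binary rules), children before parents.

[0,7] S   <
  [0,6] N\S   <
    [0,2] PP   >
      [0,1] "liked" : PP/(S\NP)
      [1,2] "a" : S\NP
    [2,6] (N\S)\PP   >
      [2,3] "sent" : ((N\S)\PP)/N
      [3,6] N   >
        [3,5] N/(N\NP)   <
          [3,4] "slowly" : NP
          [4,5] "in" : (N/(N\NP))\NP
        [5,6] "no" : N\NP
  [6,7] "on" : S\(N\S)

[0,1] PP/(S\NP)  lex  "liked"
[1,2] S\NP  lex  "a"
[0,2] PP  >  k=1
[2,3] ((N\S)\PP)/N  lex  "sent"
[3,4] NP  lex  "slowly"
[4,5] (N/(N\NP))\NP  lex  "in"
[3,5] N/(N\NP)  <  k=4
[5,6] N\NP  lex  "no"
[3,6] N  >  k=5
[2,6] (N\S)\PP  >  k=3
[0,6] N\S  <  k=2
[6,7] S\(N\S)  lex  "on"
[0,7] S  <  k=6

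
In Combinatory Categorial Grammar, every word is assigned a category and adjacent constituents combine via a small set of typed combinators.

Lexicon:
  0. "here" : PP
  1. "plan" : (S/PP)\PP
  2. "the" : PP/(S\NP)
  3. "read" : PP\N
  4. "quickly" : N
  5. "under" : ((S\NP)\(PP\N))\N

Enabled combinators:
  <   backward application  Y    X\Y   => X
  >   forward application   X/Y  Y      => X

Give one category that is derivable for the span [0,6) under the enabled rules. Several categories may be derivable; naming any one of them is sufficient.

[0,6] S   >
  [0,2] S/PP   <
    [0,1] "here" : PP
    [1,2] "plan" : (S/PP)\PP
  [2,6] PP   >
    [2,3] "the" : PP/(S\NP)
    [3,6] S\NP   <
      [3,4] "read" : PP\N
      [4,6] (S\NP)\(PP\N)   <
        [4,5] "quickly" : N
        [5,6] "under" : ((S\NP)\(PP\N))\N

S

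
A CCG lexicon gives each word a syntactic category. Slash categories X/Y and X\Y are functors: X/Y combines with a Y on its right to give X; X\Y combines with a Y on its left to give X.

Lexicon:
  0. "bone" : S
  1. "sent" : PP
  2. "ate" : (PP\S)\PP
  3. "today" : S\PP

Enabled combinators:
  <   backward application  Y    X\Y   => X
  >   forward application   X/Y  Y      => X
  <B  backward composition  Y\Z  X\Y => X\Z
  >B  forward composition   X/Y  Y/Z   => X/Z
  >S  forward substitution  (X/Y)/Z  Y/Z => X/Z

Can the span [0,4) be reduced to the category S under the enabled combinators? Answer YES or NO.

[0,4] S   <
  [0,3] PP   <
    [0,1] "bone" : S
    [1,3] PP\S   <
      [1,2] "sent" : PP
      [2,3] "ate" : (PP\S)\PP
  [3,4] "today" : S\PP

YES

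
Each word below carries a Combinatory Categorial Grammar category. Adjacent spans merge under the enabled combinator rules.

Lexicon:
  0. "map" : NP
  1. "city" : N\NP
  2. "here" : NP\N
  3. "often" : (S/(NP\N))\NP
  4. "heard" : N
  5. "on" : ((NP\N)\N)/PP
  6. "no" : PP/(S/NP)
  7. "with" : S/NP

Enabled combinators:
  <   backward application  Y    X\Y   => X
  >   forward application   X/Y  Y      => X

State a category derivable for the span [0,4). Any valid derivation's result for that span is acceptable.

[0,8] S   >
  [0,4] S/(NP\N)   <
    [0,3] NP   <
      [0,2] N   <
        [0,1] "map" : NP
        [1,2] "city" : N\NP
      [2,3] "here" : NP\N
    [3,4] "often" : (S/(NP\N))\NP
  [4,8] NP\N   <
    [4,5] "heard" : N
    [5,8] (NP\N)\N   >
      [5,6] "on" : ((NP\N)\N)/PP
      [6,8] PP   >
        [6,7] "no" : PP/(S/NP)
        [7,8] "with" : S/NP

S/(NP\N)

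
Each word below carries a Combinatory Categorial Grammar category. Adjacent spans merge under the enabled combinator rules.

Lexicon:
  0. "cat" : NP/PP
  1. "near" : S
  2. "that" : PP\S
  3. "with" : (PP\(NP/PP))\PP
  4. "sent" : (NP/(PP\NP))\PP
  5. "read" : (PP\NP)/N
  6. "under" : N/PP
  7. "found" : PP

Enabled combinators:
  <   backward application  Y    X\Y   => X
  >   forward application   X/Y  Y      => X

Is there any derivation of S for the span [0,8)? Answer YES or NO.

NO

NP/PP S PP\S (PP\(NP/PP))\PP (NP/(PP\NP))\PP (PP\NP)/N N/PP PP
CKY chart[0,8] = {NP}; S ∉ chart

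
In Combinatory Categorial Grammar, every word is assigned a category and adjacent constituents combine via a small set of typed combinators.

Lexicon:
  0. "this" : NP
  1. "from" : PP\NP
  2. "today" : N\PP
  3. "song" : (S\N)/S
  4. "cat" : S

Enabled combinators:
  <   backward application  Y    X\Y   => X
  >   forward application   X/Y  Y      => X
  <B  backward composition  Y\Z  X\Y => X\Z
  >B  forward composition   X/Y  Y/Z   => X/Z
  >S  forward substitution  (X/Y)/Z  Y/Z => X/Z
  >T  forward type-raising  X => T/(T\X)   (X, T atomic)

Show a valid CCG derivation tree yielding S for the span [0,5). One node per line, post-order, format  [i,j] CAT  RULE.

[0,1] NP  lex  "this"
[1,2] PP\NP  lex  "from"
[0,2] PP  <  k=1
[2,3] N\PP  lex  "today"
[0,3] N  <  k=2
[3,4] (S\N)/S  lex  "song"
[4,5] S  lex  "cat"
[3,5] S\N  >  k=4
[0,5] S  <  k=3

[0,5] S   <
  [0,3] N   <
    [0,2] PP   <
      [0,1] "this" : NP
      [1,2] "from" : PP\NP
    [2,3] "today" : N\PP
  [3,5] S\N   >
    [3,4] "song" : (S\N)/S
    [4,5] "cat" : S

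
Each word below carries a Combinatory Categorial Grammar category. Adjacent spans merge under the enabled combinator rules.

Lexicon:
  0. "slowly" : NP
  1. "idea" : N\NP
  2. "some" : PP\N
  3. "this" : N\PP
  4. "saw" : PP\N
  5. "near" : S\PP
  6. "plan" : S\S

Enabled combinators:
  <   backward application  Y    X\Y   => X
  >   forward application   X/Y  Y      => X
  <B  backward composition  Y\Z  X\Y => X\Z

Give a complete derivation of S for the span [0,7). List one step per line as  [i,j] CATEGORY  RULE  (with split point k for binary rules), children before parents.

[0,1] NP  lex  "slowly"
[1,2] N\NP  lex  "idea"
[0,2] N  <  k=1
[2,3] PP\N  lex  "some"
[0,3] PP  <  k=2
[3,4] N\PP  lex  "this"
[4,5] PP\N  lex  "saw"
[5,6] S\PP  lex  "near"
[4,6] S\N  <B  k=5
[6,7] S\S  lex  "plan"
[4,7] S\N  <B  k=6
[3,7] S\PP  <B  k=4
[0,7] S  <  k=3

[0,7] S   <
  [0,3] PP   <
    [0,2] N   <
      [0,1] "slowly" : NP
      [1,2] "idea" : N\NP
    [2,3] "some" : PP\N
  [3,7] S\PP   <B
    [3,4] "this" : N\PP
    [4,7] S\N   <B
      [4,6] S\N   <B
        [4,5] "saw" : PP\N
        [5,6] "near" : S\PP
      [6,7] "plan" : S\S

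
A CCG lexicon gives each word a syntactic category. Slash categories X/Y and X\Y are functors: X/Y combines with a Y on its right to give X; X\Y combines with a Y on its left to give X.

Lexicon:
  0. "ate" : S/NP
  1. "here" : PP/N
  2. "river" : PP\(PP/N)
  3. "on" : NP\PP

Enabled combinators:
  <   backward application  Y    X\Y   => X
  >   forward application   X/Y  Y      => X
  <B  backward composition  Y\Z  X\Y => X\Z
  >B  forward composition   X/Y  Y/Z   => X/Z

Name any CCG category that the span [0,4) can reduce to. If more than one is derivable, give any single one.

[0,4] S   >
  [0,1] "ate" : S/NP
  [1,4] NP   <
    [1,3] PP   <
      [1,2] "here" : PP/N
      [2,3] "river" : PP\(PP/N)
    [3,4] "on" : NP\PP

S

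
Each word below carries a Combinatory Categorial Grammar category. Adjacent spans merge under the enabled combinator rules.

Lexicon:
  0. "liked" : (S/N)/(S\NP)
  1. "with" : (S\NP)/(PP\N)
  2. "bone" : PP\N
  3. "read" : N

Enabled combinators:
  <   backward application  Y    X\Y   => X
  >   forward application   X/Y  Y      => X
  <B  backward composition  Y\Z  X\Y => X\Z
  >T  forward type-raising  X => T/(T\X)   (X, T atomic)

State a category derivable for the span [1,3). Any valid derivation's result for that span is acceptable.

S\NP

[0,4] S   >
  [0,3] S/N   >
    [0,1] "liked" : (S/N)/(S\NP)
    [1,3] S\NP   >
      [1,2] "with" : (S\NP)/(PP\N)
      [2,3] "bone" : PP\N
  [3,4] "read" : N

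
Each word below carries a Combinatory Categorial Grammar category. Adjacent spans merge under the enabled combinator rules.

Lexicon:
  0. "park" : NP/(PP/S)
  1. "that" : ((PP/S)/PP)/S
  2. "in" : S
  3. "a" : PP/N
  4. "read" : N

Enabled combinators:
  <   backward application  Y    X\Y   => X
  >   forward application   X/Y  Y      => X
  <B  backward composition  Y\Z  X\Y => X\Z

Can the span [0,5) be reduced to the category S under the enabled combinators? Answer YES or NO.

NO

NP/(PP/S) ((PP/S)/PP)/S S PP/N N
CKY chart[0,5] = {NP}; S ∉ chart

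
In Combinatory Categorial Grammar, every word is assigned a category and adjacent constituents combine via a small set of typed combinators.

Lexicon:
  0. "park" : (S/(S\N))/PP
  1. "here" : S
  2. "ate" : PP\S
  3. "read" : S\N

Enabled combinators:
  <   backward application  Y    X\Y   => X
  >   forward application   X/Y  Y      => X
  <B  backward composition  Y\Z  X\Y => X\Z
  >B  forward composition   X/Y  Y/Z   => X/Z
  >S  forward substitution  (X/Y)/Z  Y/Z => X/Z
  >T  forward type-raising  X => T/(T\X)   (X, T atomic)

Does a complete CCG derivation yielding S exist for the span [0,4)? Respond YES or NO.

YES

[0,4] S   >
  [0,3] S/(S\N)   >
    [0,1] "park" : (S/(S\N))/PP
    [1,3] PP   >
      [1,2] PP/(PP\S)   >T
        [1,2] "here" : S
      [2,3] "ate" : PP\S
  [3,4] "read" : S\N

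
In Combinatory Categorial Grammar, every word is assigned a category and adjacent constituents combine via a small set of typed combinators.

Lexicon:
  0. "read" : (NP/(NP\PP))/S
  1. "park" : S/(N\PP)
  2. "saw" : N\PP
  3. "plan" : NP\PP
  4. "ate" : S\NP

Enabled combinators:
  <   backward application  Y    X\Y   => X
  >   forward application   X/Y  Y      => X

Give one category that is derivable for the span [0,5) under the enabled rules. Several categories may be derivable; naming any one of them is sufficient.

[0,5] S   <
  [0,4] NP   >
    [0,3] NP/(NP\PP)   >
      [0,1] "read" : (NP/(NP\PP))/S
      [1,3] S   >
        [1,2] "park" : S/(N\PP)
        [2,3] "saw" : N\PP
    [3,4] "plan" : NP\PP
  [4,5] "ate" : S\NP

S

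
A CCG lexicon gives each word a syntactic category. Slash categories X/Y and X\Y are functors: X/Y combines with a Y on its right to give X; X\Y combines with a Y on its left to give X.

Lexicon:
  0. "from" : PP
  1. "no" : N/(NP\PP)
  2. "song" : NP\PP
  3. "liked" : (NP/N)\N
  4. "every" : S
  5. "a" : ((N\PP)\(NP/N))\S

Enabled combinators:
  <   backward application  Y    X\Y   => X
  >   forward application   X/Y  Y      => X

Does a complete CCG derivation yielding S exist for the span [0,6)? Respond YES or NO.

NO

PP N/(NP\PP) NP\PP (NP/N)\N S ((N\PP)\(NP/N))\S
CKY chart[0,6] = {N}; S ∉ chart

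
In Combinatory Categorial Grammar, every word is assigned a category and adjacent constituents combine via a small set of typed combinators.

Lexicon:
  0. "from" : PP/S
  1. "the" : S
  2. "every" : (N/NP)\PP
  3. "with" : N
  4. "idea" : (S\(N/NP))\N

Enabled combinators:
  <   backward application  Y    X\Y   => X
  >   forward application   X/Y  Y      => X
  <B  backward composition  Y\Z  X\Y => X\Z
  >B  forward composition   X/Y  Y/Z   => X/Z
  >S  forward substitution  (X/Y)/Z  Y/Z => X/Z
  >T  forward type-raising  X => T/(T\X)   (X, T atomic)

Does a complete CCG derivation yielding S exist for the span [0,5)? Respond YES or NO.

[0,5] S   <
  [0,3] N/NP   <
    [0,2] PP   >
      [0,1] "from" : PP/S
      [1,2] "the" : S
    [2,3] "every" : (N/NP)\PP
  [3,5] S\(N/NP)   <
    [3,4] "with" : N
    [4,5] "idea" : (S\(N/NP))\N

YES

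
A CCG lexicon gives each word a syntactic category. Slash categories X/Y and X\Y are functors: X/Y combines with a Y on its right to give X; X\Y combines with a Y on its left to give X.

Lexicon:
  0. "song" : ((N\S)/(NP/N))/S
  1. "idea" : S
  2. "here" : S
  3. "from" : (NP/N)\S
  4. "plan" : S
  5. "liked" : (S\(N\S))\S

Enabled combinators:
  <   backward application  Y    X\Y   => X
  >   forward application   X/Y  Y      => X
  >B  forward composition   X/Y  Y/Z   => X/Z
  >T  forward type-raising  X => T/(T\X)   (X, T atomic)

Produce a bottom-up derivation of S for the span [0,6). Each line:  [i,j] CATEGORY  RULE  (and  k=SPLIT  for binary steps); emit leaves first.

[0,6] S   <
  [0,4] N\S   >
    [0,2] (N\S)/(NP/N)   >
      [0,1] "song" : ((N\S)/(NP/N))/S
      [1,2] "idea" : S
    [2,4] NP/N   <
      [2,3] "here" : S
      [3,4] "from" : (NP/N)\S
  [4,6] S\(N\S)   <
    [4,5] "plan" : S
    [5,6] "liked" : (S\(N\S))\S

[0,1] ((N\S)/(NP/N))/S  lex  "song"
[1,2] S  lex  "idea"
[0,2] (N\S)/(NP/N)  >  k=1
[2,3] S  lex  "here"
[3,4] (NP/N)\S  lex  "from"
[2,4] NP/N  <  k=3
[0,4] N\S  >  k=2
[4,5] S  lex  "plan"
[5,6] (S\(N\S))\S  lex  "liked"
[4,6] S\(N\S)  <  k=5
[0,6] S  <  k=4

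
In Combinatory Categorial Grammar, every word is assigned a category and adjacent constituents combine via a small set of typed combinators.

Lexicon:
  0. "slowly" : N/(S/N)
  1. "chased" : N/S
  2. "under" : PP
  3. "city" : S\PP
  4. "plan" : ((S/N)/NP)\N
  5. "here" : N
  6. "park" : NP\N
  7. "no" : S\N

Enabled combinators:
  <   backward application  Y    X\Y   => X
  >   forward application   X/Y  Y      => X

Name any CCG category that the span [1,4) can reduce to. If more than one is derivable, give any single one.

[0,8] S   <
  [0,7] N   >
    [0,1] "slowly" : N/(S/N)
    [1,7] S/N   >
      [1,5] (S/N)/NP   <
        [1,4] N   >
          [1,2] "chased" : N/S
          [2,4] S   <
            [2,3] "under" : PP
            [3,4] "city" : S\PP
        [4,5] "plan" : ((S/N)/NP)\N
      [5,7] NP   <
        [5,6] "here" : N
        [6,7] "park" : NP\N
  [7,8] "no" : S\N

N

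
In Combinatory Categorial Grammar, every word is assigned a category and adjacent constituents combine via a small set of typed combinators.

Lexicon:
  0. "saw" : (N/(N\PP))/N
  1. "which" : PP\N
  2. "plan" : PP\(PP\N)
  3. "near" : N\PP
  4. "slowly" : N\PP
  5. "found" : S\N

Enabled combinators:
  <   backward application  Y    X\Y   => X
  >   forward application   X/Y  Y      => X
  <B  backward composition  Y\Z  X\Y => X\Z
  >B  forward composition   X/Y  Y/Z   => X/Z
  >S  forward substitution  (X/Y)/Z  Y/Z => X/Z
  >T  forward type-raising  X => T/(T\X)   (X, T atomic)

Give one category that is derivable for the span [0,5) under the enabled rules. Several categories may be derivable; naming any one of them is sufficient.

N

[0,6] S   <
  [0,5] N   >
    [0,4] N/(N\PP)   >
      [0,1] "saw" : (N/(N\PP))/N
      [1,4] N   <
        [1,3] PP   <
          [1,2] "which" : PP\N
          [2,3] "plan" : PP\(PP\N)
        [3,4] "near" : N\PP
    [4,5] "slowly" : N\PP
  [5,6] "found" : S\N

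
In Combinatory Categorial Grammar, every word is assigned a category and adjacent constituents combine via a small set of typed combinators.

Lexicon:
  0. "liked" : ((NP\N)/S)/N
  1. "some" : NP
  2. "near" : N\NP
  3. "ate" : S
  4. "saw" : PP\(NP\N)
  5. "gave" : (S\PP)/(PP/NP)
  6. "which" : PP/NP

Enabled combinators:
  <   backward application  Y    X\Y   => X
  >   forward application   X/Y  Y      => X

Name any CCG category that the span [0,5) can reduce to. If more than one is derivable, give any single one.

[0,7] S   <
  [0,5] PP   <
    [0,4] NP\N   >
      [0,3] (NP\N)/S   >
        [0,1] "liked" : ((NP\N)/S)/N
        [1,3] N   <
          [1,2] "some" : NP
          [2,3] "near" : N\NP
      [3,4] "ate" : S
    [4,5] "saw" : PP\(NP\N)
  [5,7] S\PP   >
    [5,6] "gave" : (S\PP)/(PP/NP)
    [6,7] "which" : PP/NP

PP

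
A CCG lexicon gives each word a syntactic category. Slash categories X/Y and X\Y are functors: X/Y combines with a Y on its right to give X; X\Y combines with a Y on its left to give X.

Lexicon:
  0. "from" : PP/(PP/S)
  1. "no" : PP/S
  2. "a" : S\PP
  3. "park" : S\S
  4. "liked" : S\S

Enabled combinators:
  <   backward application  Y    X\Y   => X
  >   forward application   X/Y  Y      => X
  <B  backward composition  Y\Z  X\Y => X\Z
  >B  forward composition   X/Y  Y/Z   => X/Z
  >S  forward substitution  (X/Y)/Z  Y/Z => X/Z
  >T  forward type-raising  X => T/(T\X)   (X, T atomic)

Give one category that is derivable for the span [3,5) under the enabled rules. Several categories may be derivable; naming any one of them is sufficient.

[0,5] S   <
  [0,2] PP   >
    [0,1] "from" : PP/(PP/S)
    [1,2] "no" : PP/S
  [2,5] S\PP   <B
    [2,3] "a" : S\PP
    [3,5] S\S   <B
      [3,4] "park" : S\S
      [4,5] "liked" : S\S

S\S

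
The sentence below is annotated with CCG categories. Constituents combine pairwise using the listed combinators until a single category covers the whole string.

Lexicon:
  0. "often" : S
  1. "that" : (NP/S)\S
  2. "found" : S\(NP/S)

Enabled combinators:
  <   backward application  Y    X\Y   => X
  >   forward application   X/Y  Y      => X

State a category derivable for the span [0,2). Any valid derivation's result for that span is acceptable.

NP/S

[0,3] S   <
  [0,2] NP/S   <
    [0,1] "often" : S
    [1,2] "that" : (NP/S)\S
  [2,3] "found" : S\(NP/S)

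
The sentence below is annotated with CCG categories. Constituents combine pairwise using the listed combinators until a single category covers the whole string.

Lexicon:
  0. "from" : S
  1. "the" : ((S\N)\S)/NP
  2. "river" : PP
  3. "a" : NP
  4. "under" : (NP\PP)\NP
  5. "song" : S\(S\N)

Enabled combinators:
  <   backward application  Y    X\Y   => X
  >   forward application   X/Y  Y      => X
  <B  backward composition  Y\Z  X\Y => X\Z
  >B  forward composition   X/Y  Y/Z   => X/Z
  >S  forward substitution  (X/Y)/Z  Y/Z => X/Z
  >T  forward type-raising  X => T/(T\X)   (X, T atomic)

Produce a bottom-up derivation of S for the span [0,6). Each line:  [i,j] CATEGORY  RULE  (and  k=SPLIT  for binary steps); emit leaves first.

[0,1] S  lex  "from"
[1,2] ((S\N)\S)/NP  lex  "the"
[2,3] PP  lex  "river"
[3,4] NP  lex  "a"
[4,5] (NP\PP)\NP  lex  "under"
[3,5] NP\PP  <  k=4
[2,5] NP  <  k=3
[1,5] (S\N)\S  >  k=2
[0,5] S\N  <  k=1
[5,6] S\(S\N)  lex  "song"
[0,6] S  <  k=5

[0,6] S   <
  [0,5] S\N   <
    [0,1] "from" : S
    [1,5] (S\N)\S   >
      [1,2] "the" : ((S\N)\S)/NP
      [2,5] NP   <
        [2,3] "river" : PP
        [3,5] NP\PP   <
          [3,4] "a" : NP
          [4,5] "under" : (NP\PP)\NP
  [5,6] "song" : S\(S\N)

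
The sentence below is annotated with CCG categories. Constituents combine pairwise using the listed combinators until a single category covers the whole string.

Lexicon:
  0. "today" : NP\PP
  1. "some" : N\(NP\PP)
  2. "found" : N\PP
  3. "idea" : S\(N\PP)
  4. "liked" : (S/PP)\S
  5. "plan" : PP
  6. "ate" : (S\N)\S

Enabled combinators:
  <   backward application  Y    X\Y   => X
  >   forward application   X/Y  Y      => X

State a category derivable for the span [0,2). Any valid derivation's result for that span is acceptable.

[0,7] S   <
  [0,2] N   <
    [0,1] "today" : NP\PP
    [1,2] "some" : N\(NP\PP)
  [2,7] S\N   <
    [2,6] S   >
      [2,5] S/PP   <
        [2,4] S   <
          [2,3] "found" : N\PP
          [3,4] "idea" : S\(N\PP)
        [4,5] "liked" : (S/PP)\S
      [5,6] "plan" : PP
    [6,7] "ate" : (S\N)\S

N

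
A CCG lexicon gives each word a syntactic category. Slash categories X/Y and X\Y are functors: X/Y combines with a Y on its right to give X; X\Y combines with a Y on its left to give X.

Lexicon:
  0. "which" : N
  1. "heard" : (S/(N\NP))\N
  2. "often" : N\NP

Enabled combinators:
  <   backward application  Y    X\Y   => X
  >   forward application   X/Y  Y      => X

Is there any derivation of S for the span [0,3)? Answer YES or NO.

[0,3] S   >
  [0,2] S/(N\NP)   <
    [0,1] "which" : N
    [1,2] "heard" : (S/(N\NP))\N
  [2,3] "often" : N\NP

YES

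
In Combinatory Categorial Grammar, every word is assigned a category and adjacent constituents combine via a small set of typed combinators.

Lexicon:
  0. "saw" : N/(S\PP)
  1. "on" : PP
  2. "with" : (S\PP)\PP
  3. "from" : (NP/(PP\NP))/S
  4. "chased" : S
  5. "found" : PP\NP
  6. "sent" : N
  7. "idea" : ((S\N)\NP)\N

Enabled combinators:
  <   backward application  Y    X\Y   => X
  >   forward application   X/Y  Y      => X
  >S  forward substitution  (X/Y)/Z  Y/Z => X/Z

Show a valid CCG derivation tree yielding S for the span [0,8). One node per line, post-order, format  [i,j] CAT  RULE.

[0,1] N/(S\PP)  lex  "saw"
[1,2] PP  lex  "on"
[2,3] (S\PP)\PP  lex  "with"
[1,3] S\PP  <  k=2
[0,3] N  >  k=1
[3,4] (NP/(PP\NP))/S  lex  "from"
[4,5] S  lex  "chased"
[3,5] NP/(PP\NP)  >  k=4
[5,6] PP\NP  lex  "found"
[3,6] NP  >  k=5
[6,7] N  lex  "sent"
[7,8] ((S\N)\NP)\N  lex  "idea"
[6,8] (S\N)\NP  <  k=7
[3,8] S\N  <  k=6
[0,8] S  <  k=3

[0,8] S   <
  [0,3] N   >
    [0,1] "saw" : N/(S\PP)
    [1,3] S\PP   <
      [1,2] "on" : PP
      [2,3] "with" : (S\PP)\PP
  [3,8] S\N   <
    [3,6] NP   >
      [3,5] NP/(PP\NP)   >
        [3,4] "from" : (NP/(PP\NP))/S
        [4,5] "chased" : S
      [5,6] "found" : PP\NP
    [6,8] (S\N)\NP   <
      [6,7] "sent" : N
      [7,8] "idea" : ((S\N)\NP)\N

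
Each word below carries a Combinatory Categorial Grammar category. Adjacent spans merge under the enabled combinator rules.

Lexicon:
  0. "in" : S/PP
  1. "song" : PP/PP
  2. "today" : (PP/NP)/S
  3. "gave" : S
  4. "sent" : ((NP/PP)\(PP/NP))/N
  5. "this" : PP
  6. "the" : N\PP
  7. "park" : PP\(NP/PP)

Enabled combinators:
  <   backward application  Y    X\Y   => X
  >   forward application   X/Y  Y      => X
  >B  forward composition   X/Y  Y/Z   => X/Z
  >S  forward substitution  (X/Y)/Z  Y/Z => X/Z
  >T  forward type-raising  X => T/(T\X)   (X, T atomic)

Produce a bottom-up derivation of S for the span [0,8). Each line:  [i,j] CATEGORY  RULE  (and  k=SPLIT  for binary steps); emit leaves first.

[0,1] S/PP  lex  "in"
[1,2] PP/PP  lex  "song"
[2,3] (PP/NP)/S  lex  "today"
[3,4] S  lex  "gave"
[2,4] PP/NP  >  k=3
[1,4] PP/NP  >B  k=2
[4,5] ((NP/PP)\(PP/NP))/N  lex  "sent"
[5,6] PP  lex  "this"
[5,6] N/(N\PP)  >T
[6,7] N\PP  lex  "the"
[5,7] N  >  k=6
[4,7] (NP/PP)\(PP/NP)  >  k=5
[1,7] NP/PP  <  k=4
[7,8] PP\(NP/PP)  lex  "park"
[1,8] PP  <  k=7
[0,8] S  >  k=1

[0,8] S   >
  [0,1] "in" : S/PP
  [1,8] PP   <
    [1,7] NP/PP   <
      [1,4] PP/NP   >B
        [1,2] "song" : PP/PP
        [2,4] PP/NP   >
          [2,3] "today" : (PP/NP)/S
          [3,4] "gave" : S
      [4,7] (NP/PP)\(PP/NP)   >
        [4,5] "sent" : ((NP/PP)\(PP/NP))/N
        [5,7] N   >
          [5,6] N/(N\PP)   >T
            [5,6] "this" : PP
          [6,7] "the" : N\PP
    [7,8] "park" : PP\(NP/PP)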